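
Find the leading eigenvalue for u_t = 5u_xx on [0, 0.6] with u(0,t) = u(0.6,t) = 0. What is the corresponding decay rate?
Eigenvalues: λₙ = 5n²π²/0.6².
First three modes:
  n=1: λ₁ = 5π²/0.6² ≈ 137.078
  n=2: λ₂ = 20π²/0.6² ≈ 548.311 (4× faster decay)
  n=3: λ₃ = 45π²/0.6² ≈ 1233.701 (9× faster decay)
As t → ∞, higher modes decay exponentially faster. The n=1 mode dominates: u ~ c₁ sin(πx/0.6) e^{-λ₁t}.
Decay rate: λ₁ = 5π²/0.6² ≈ 137.078.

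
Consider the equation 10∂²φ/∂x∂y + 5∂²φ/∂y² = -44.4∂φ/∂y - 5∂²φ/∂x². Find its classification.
Rewriting in standard form: 5∂²φ/∂x² + 10∂²φ/∂x∂y + 5∂²φ/∂y² + 44.4∂φ/∂y = 0. Parabolic. (A = 5, B = 10, C = 5 gives B² - 4AC = 0.)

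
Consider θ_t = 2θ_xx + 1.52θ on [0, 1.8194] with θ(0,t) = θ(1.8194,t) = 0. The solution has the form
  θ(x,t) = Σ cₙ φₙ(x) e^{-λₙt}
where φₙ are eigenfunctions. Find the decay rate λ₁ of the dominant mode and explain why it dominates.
Eigenvalues: λₙ = 2n²π²/1.8194² - 1.52.
First three modes:
  n=1: λ₁ = 2π²/1.8194² - 1.52 ≈ 4.443
  n=2: λ₂ = 8π²/1.8194² - 1.52 ≈ 22.332
  n=3: λ₃ = 18π²/1.8194² - 1.52 ≈ 52.148
Since 2π²/1.8194² ≈ 5.963 > 1.52, all λₙ > 0.
The n=1 mode decays slowest → dominates as t → ∞.
Asymptotic: θ ~ c₁ sin(πx/1.8194) e^{-λ₁t} with decay rate λ₁ ≈ 4.443.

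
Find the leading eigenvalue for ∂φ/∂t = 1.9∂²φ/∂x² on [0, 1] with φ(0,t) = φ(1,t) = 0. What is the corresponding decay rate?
Eigenvalues: λₙ = 1.9n²π².
First three modes:
  n=1: λ₁ = 1.9π² ≈ 18.752
  n=2: λ₂ = 7.6π² ≈ 75.009 (4× faster decay)
  n=3: λ₃ = 17.1π² ≈ 168.77 (9× faster decay)
As t → ∞, higher modes decay exponentially faster. The n=1 mode dominates: φ ~ c₁ sin(πx) e^{-λ₁t}.
Decay rate: λ₁ = 1.9π² ≈ 18.752.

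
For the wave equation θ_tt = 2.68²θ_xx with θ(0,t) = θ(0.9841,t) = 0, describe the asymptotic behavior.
θ oscillates (no decay). Energy is conserved; the solution oscillates indefinitely as standing waves.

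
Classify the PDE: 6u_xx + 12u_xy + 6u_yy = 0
A = 6, B = 12, C = 6. Discriminant B² - 4AC = 0. Since 0 = 0, parabolic.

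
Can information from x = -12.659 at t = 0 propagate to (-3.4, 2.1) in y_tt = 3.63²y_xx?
No. The domain of dependence is [-11.023, 4.223], and -12.659 is outside this interval.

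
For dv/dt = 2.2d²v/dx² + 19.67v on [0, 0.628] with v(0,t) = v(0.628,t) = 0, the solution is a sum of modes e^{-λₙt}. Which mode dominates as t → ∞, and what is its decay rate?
Eigenvalues: λₙ = 2.2n²π²/0.628² - 19.67.
First three modes:
  n=1: λ₁ = 2.2π²/0.628² - 19.67 ≈ 35.386
  n=2: λ₂ = 8.8π²/0.628² - 19.67 ≈ 200.553
  n=3: λ₃ = 19.8π²/0.628² - 19.67 ≈ 475.832
Since 2.2π²/0.628² ≈ 55.056 > 19.67, all λₙ > 0.
The n=1 mode decays slowest → dominates as t → ∞.
Asymptotic: v ~ c₁ sin(πx/0.628) e^{-λ₁t} with decay rate λ₁ ≈ 35.386.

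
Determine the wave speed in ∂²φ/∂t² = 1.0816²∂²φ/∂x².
Speed = 1.0816. Information travels along characteristics x = x₀ ± 1.0816t.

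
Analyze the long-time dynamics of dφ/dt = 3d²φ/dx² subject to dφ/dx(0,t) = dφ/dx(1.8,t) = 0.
Long-time behavior: φ → constant (steady state). Heat is conserved (no flux at boundaries); solution approaches the spatial average.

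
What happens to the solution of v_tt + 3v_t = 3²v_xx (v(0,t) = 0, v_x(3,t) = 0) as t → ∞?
v → 0. Damping (γ=3) dissipates energy; oscillations decay exponentially.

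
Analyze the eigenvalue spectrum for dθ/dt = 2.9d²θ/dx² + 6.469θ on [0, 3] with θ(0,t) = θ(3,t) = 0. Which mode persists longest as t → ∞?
Eigenvalues: λₙ = 2.9n²π²/3² - 6.469.
First three modes:
  n=1: λ₁ = 2.9π²/3² - 6.469 ≈ -3.289
  n=2: λ₂ = 11.6π²/3² - 6.469 ≈ 6.252
  n=3: λ₃ = 26.1π²/3² - 6.469 ≈ 22.153
Since 2.9π²/3² ≈ 3.18 < 6.469, λ₁ < 0.
The n=1 mode grows fastest (−λₙ is largest for n=1) → dominates.
Asymptotic: θ ~ c₁ sin(πx/3) e^{3.289t} (exponential growth at rate −λ₁ ≈ 3.289).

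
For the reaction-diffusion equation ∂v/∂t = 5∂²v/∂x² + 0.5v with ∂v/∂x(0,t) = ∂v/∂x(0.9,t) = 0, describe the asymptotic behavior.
v grows unboundedly. With Neumann BCs the constant mode has diffusion eigenvalue 0, so any r > 0 makes it grow like e^(0.5t); solution grows exponentially.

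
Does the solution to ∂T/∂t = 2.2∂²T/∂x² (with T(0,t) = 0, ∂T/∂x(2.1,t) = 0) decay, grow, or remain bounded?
T → 0. Heat escapes through the Dirichlet boundary.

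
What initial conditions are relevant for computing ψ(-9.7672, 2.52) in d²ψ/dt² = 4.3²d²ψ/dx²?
Domain of dependence: [-20.6032, 1.0688]. Signals travel at speed 4.3, so data within |x - -9.7672| ≤ 4.3·2.52 = 10.836 can reach the point.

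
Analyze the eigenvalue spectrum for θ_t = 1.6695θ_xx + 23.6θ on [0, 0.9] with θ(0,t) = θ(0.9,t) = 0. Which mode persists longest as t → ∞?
Eigenvalues: λₙ = 1.6695n²π²/0.9² - 23.6.
First three modes:
  n=1: λ₁ = 1.6695π²/0.9² - 23.6 ≈ -3.258
  n=2: λ₂ = 6.678π²/0.9² - 23.6 ≈ 57.769
  n=3: λ₃ = 15.0255π²/0.9² - 23.6 ≈ 159.481
Since 1.6695π²/0.9² ≈ 20.342 < 23.6, λ₁ < 0.
The n=1 mode grows fastest (−λₙ is largest for n=1) → dominates.
Asymptotic: θ ~ c₁ sin(πx/0.9) e^{3.258t} (exponential growth at rate −λ₁ ≈ 3.258).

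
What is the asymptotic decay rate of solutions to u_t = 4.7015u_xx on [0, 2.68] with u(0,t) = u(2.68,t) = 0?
Eigenvalues: λₙ = 4.7015n²π²/2.68².
First three modes:
  n=1: λ₁ = 4.7015π²/2.68² ≈ 6.461
  n=2: λ₂ = 18.806π²/2.68² ≈ 25.842 (4× faster decay)
  n=3: λ₃ = 42.3135π²/2.68² ≈ 58.145 (9× faster decay)
As t → ∞, higher modes decay exponentially faster. The n=1 mode dominates: u ~ c₁ sin(πx/2.68) e^{-λ₁t}.
Decay rate: λ₁ = 4.7015π²/2.68² ≈ 6.461.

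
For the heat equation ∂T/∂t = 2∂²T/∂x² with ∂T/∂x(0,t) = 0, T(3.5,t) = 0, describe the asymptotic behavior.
T → 0. Heat escapes through the Dirichlet boundary.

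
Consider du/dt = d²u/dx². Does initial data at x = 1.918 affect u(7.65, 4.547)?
Yes, for any finite x. The heat equation has infinite propagation speed, so all initial data affects all points at any t > 0.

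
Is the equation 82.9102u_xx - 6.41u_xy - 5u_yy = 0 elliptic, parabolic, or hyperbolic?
Computing B² - 4AC with A = 82.9102, B = -6.41, C = -5: discriminant = 1699.2921 (positive). Answer: hyperbolic.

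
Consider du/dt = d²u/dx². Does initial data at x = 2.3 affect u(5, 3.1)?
Yes, for any finite x. The heat equation has infinite propagation speed, so all initial data affects all points at any t > 0.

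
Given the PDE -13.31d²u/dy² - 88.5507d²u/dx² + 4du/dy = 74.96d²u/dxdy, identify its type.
Rewriting in standard form: -88.5507d²u/dx² - 74.96d²u/dxdy - 13.31d²u/dy² + 4du/dy = 0. The second-order coefficients are A = -88.5507, B = -74.96, C = -13.31. Since B² - 4AC = 904.562332 > 0, this is a hyperbolic PDE.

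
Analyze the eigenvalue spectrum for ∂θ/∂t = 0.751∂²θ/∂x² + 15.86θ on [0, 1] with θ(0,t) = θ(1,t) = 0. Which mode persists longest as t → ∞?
Eigenvalues: λₙ = 0.751n²π²/1² - 15.86.
First three modes:
  n=1: λ₁ = 0.751π² - 15.86 ≈ -8.448
  n=2: λ₂ = 3.004π² - 15.86 ≈ 13.788
  n=3: λ₃ = 6.759π² - 15.86 ≈ 50.849
Since 0.751π² ≈ 7.412 < 15.86, λ₁ < 0.
The n=1 mode grows fastest (−λₙ is largest for n=1) → dominates.
Asymptotic: θ ~ c₁ sin(πx/1) e^{8.448t} (exponential growth at rate −λ₁ ≈ 8.448).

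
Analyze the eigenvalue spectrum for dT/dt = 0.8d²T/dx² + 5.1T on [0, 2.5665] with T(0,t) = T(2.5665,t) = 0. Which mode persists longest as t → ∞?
Eigenvalues: λₙ = 0.8n²π²/2.5665² - 5.1.
First three modes:
  n=1: λ₁ = 0.8π²/2.5665² - 5.1 ≈ -3.901
  n=2: λ₂ = 3.2π²/2.5665² - 5.1 ≈ -0.305
  n=3: λ₃ = 7.2π²/2.5665² - 5.1 ≈ 5.688
Since 0.8π²/2.5665² ≈ 1.199 < 5.1, λ₁ < 0.
The n=1 mode grows fastest (−λₙ is largest for n=1) → dominates.
Asymptotic: T ~ c₁ sin(πx/2.5665) e^{3.901t} (exponential growth at rate −λ₁ ≈ 3.901).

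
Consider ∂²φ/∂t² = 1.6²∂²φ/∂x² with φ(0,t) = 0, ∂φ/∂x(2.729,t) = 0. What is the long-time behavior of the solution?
As t → ∞, φ oscillates (no decay). Energy is conserved; the solution oscillates indefinitely as standing waves.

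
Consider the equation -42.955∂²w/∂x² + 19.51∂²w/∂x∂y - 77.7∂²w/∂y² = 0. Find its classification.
Elliptic. (A = -42.955, B = 19.51, C = -77.7 gives B² - 4AC = -12969.7739.)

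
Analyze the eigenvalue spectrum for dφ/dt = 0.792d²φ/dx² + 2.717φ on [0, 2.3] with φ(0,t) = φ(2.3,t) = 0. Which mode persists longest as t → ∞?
Eigenvalues: λₙ = 0.792n²π²/2.3² - 2.717.
First three modes:
  n=1: λ₁ = 0.792π²/2.3² - 2.717 ≈ -1.239
  n=2: λ₂ = 3.168π²/2.3² - 2.717 ≈ 3.194
  n=3: λ₃ = 7.128π²/2.3² - 2.717 ≈ 10.582
Since 0.792π²/2.3² ≈ 1.478 < 2.717, λ₁ < 0.
The n=1 mode grows fastest (−λₙ is largest for n=1) → dominates.
Asymptotic: φ ~ c₁ sin(πx/2.3) e^{1.239t} (exponential growth at rate −λ₁ ≈ 1.239).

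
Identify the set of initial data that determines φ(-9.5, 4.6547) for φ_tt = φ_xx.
Domain of dependence: [-14.1547, -4.8453]. Signals travel at speed 1, so data within |x - -9.5| ≤ 1·4.6547 = 4.6547 can reach the point.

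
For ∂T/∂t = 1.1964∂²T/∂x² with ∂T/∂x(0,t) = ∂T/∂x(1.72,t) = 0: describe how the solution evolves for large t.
T → constant (steady state). Heat is conserved (no flux at boundaries); solution approaches the spatial average.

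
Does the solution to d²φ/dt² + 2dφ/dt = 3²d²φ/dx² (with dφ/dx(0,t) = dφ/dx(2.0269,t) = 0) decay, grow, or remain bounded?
φ → constant (steady state). Damping (γ=2) dissipates the nonconstant modes; with Neumann BCs the spatial average obeys M''+γM'=0 and tends to a finite limit.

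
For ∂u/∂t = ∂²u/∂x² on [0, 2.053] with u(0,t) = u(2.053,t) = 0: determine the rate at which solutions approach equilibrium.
Eigenvalues: λₙ = n²π²/2.053².
First three modes:
  n=1: λ₁ = π²/2.053² ≈ 2.342
  n=2: λ₂ = 4π²/2.053² ≈ 9.367 (4× faster decay)
  n=3: λ₃ = 9π²/2.053² ≈ 21.075 (9× faster decay)
As t → ∞, higher modes decay exponentially faster. The n=1 mode dominates: u ~ c₁ sin(πx/2.053) e^{-λ₁t}.
Decay rate: λ₁ = π²/2.053² ≈ 2.342.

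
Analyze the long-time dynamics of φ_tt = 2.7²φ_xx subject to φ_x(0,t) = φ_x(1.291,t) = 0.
Long-time behavior: φ oscillates about a mean that drifts linearly in t (generically unbounded; no decay). There is no damping, so the nonconstant modes persist as standing waves (energy conserved, no decay). But with Neumann conditions at both ends the constant mode has eigenvalue 0: the spatial mean M(t) of φ satisfies M'' = 0, so M(t) = M(0) + M'(0)·t. Unless the initial velocity has zero mean (∫φ_t(x,0)dx = 0), the solution grows linearly in t (unbounded, though not exponentially); if it does have zero mean, the solution stays bounded and simply oscillates.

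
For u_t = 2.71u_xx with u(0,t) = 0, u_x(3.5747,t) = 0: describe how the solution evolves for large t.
u → 0. Heat escapes through the Dirichlet boundary.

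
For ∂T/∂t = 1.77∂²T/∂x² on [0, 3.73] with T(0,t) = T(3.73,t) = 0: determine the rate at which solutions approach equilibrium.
Eigenvalues: λₙ = 1.77n²π²/3.73².
First three modes:
  n=1: λ₁ = 1.77π²/3.73² ≈ 1.256
  n=2: λ₂ = 7.08π²/3.73² ≈ 5.022 (4× faster decay)
  n=3: λ₃ = 15.93π²/3.73² ≈ 11.301 (9× faster decay)
As t → ∞, higher modes decay exponentially faster. The n=1 mode dominates: T ~ c₁ sin(πx/3.73) e^{-λ₁t}.
Decay rate: λ₁ = 1.77π²/3.73² ≈ 1.256.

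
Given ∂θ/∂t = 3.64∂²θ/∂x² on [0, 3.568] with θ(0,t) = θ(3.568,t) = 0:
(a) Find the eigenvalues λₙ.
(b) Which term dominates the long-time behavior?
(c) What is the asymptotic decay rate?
Eigenvalues: λₙ = 3.64n²π²/3.568².
First three modes:
  n=1: λ₁ = 3.64π²/3.568² ≈ 2.822
  n=2: λ₂ = 14.56π²/3.568² ≈ 11.288 (4× faster decay)
  n=3: λ₃ = 32.76π²/3.568² ≈ 25.398 (9× faster decay)
As t → ∞, higher modes decay exponentially faster. The n=1 mode dominates: θ ~ c₁ sin(πx/3.568) e^{-λ₁t}.
Decay rate: λ₁ = 3.64π²/3.568² ≈ 2.822.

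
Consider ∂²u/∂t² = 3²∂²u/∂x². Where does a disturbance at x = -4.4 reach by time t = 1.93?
Domain of influence: [-10.19, 1.39]. Data at x = -4.4 spreads outward at speed 3.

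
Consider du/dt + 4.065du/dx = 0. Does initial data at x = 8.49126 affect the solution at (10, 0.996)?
No. Only data at x = 5.95126 affects (10, 0.996). Advection has one-way propagation along characteristics.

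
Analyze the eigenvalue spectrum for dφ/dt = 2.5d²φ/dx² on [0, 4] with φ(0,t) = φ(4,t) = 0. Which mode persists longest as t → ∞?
Eigenvalues: λₙ = 2.5n²π²/4².
First three modes:
  n=1: λ₁ = 2.5π²/4² ≈ 1.542
  n=2: λ₂ = 10π²/4² ≈ 6.169 (4× faster decay)
  n=3: λ₃ = 22.5π²/4² ≈ 13.879 (9× faster decay)
As t → ∞, higher modes decay exponentially faster. The n=1 mode dominates: φ ~ c₁ sin(πx/4) e^{-λ₁t}.
Decay rate: λ₁ = 2.5π²/4² ≈ 1.542.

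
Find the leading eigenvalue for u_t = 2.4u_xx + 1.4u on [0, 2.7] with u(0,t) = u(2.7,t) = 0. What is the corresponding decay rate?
Eigenvalues: λₙ = 2.4n²π²/2.7² - 1.4.
First three modes:
  n=1: λ₁ = 2.4π²/2.7² - 1.4 ≈ 1.849
  n=2: λ₂ = 9.6π²/2.7² - 1.4 ≈ 11.597
  n=3: λ₃ = 21.6π²/2.7² - 1.4 ≈ 27.843
Since 2.4π²/2.7² ≈ 3.249 > 1.4, all λₙ > 0.
The n=1 mode decays slowest → dominates as t → ∞.
Asymptotic: u ~ c₁ sin(πx/2.7) e^{-λ₁t} with decay rate λ₁ ≈ 1.849.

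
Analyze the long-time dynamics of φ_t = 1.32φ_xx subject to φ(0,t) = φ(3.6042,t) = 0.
Long-time behavior: φ → 0. Heat diffuses out through both boundaries.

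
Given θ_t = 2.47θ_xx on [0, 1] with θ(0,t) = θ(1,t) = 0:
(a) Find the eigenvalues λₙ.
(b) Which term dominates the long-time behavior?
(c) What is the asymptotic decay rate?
Eigenvalues: λₙ = 2.47n²π².
First three modes:
  n=1: λ₁ = 2.47π² ≈ 24.378
  n=2: λ₂ = 9.88π² ≈ 97.512 (4× faster decay)
  n=3: λ₃ = 22.23π² ≈ 219.401 (9× faster decay)
As t → ∞, higher modes decay exponentially faster. The n=1 mode dominates: θ ~ c₁ sin(πx) e^{-λ₁t}.
Decay rate: λ₁ = 2.47π² ≈ 24.378.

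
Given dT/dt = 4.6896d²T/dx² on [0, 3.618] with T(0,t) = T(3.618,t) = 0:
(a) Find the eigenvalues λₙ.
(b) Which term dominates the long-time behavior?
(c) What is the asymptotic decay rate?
Eigenvalues: λₙ = 4.6896n²π²/3.618².
First three modes:
  n=1: λ₁ = 4.6896π²/3.618² ≈ 3.536
  n=2: λ₂ = 18.7584π²/3.618² ≈ 14.144 (4× faster decay)
  n=3: λ₃ = 42.2064π²/3.618² ≈ 31.823 (9× faster decay)
As t → ∞, higher modes decay exponentially faster. The n=1 mode dominates: T ~ c₁ sin(πx/3.618) e^{-λ₁t}.
Decay rate: λ₁ = 4.6896π²/3.618² ≈ 3.536.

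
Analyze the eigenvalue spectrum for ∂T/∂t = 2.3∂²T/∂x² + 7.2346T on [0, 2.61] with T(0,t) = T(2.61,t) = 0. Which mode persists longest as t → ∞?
Eigenvalues: λₙ = 2.3n²π²/2.61² - 7.2346.
First three modes:
  n=1: λ₁ = 2.3π²/2.61² - 7.2346 ≈ -3.902
  n=2: λ₂ = 9.2π²/2.61² - 7.2346 ≈ 6.095
  n=3: λ₃ = 20.7π²/2.61² - 7.2346 ≈ 22.756
Since 2.3π²/2.61² ≈ 3.332 < 7.2346, λ₁ < 0.
The n=1 mode grows fastest (−λₙ is largest for n=1) → dominates.
Asymptotic: T ~ c₁ sin(πx/2.61) e^{3.902t} (exponential growth at rate −λ₁ ≈ 3.902).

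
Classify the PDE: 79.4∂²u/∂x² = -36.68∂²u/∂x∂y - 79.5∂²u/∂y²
Rewriting in standard form: 79.4∂²u/∂x² + 36.68∂²u/∂x∂y + 79.5∂²u/∂y² = 0. A = 79.4, B = 36.68, C = 79.5. Discriminant B² - 4AC = -23903.7776. Since -23903.7776 < 0, elliptic.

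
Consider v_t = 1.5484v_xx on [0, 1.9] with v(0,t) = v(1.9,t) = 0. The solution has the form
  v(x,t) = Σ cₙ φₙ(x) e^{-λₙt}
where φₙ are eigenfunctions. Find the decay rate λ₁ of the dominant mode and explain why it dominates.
Eigenvalues: λₙ = 1.5484n²π²/1.9².
First three modes:
  n=1: λ₁ = 1.5484π²/1.9² ≈ 4.233
  n=2: λ₂ = 6.1936π²/1.9² ≈ 16.933 (4× faster decay)
  n=3: λ₃ = 13.9356π²/1.9² ≈ 38.099 (9× faster decay)
As t → ∞, higher modes decay exponentially faster. The n=1 mode dominates: v ~ c₁ sin(πx/1.9) e^{-λ₁t}.
Decay rate: λ₁ = 1.5484π²/1.9² ≈ 4.233.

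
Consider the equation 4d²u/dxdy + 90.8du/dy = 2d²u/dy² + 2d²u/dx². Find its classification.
Rewriting in standard form: -2d²u/dx² + 4d²u/dxdy - 2d²u/dy² + 90.8du/dy = 0. Parabolic. (A = -2, B = 4, C = -2 gives B² - 4AC = 0.)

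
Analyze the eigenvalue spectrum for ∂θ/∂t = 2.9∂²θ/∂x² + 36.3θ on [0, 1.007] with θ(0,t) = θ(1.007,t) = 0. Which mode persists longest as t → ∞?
Eigenvalues: λₙ = 2.9n²π²/1.007² - 36.3.
First three modes:
  n=1: λ₁ = 2.9π²/1.007² - 36.3 ≈ -8.075
  n=2: λ₂ = 11.6π²/1.007² - 36.3 ≈ 76.601
  n=3: λ₃ = 26.1π²/1.007² - 36.3 ≈ 217.728
Since 2.9π²/1.007² ≈ 28.225 < 36.3, λ₁ < 0.
The n=1 mode grows fastest (−λₙ is largest for n=1) → dominates.
Asymptotic: θ ~ c₁ sin(πx/1.007) e^{8.075t} (exponential growth at rate −λ₁ ≈ 8.075).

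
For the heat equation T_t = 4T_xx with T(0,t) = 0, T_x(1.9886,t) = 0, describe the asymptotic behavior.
T → 0. Heat escapes through the Dirichlet boundary.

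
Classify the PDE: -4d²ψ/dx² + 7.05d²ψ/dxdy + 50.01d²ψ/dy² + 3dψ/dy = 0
A = -4, B = 7.05, C = 50.01. Discriminant B² - 4AC = 849.8625. Since 849.8625 > 0, hyperbolic.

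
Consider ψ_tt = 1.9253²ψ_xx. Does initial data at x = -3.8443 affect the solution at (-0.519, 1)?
No. The domain of dependence is [-2.4443, 1.4063], and -3.8443 is outside this interval.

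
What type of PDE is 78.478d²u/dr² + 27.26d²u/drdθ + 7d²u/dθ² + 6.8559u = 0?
With A = 78.478, B = 27.26, C = 7, the discriminant is -1454.2764. This is an elliptic PDE.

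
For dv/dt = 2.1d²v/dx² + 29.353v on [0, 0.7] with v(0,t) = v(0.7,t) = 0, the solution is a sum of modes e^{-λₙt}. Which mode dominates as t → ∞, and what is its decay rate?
Eigenvalues: λₙ = 2.1n²π²/0.7² - 29.353.
First three modes:
  n=1: λ₁ = 2.1π²/0.7² - 29.353 ≈ 12.945
  n=2: λ₂ = 8.4π²/0.7² - 29.353 ≈ 139.84
  n=3: λ₃ = 18.9π²/0.7² - 29.353 ≈ 351.332
Since 2.1π²/0.7² ≈ 42.298 > 29.353, all λₙ > 0.
The n=1 mode decays slowest → dominates as t → ∞.
Asymptotic: v ~ c₁ sin(πx/0.7) e^{-λ₁t} with decay rate λ₁ ≈ 12.945.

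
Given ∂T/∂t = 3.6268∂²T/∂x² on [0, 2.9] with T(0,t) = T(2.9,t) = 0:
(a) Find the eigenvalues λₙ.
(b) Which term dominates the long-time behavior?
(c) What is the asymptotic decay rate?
Eigenvalues: λₙ = 3.6268n²π²/2.9².
First three modes:
  n=1: λ₁ = 3.6268π²/2.9² ≈ 4.256
  n=2: λ₂ = 14.5072π²/2.9² ≈ 17.025 (4× faster decay)
  n=3: λ₃ = 32.6412π²/2.9² ≈ 38.306 (9× faster decay)
As t → ∞, higher modes decay exponentially faster. The n=1 mode dominates: T ~ c₁ sin(πx/2.9) e^{-λ₁t}.
Decay rate: λ₁ = 3.6268π²/2.9² ≈ 4.256.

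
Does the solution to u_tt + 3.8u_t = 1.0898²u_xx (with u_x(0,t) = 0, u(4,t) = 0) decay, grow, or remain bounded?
u → 0. Damping (γ=3.8) dissipates energy; oscillations decay exponentially.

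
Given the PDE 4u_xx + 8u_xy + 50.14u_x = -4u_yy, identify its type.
Rewriting in standard form: 4u_xx + 8u_xy + 4u_yy + 50.14u_x = 0. The second-order coefficients are A = 4, B = 8, C = 4. Since B² - 4AC = 0 = 0, this is a parabolic PDE.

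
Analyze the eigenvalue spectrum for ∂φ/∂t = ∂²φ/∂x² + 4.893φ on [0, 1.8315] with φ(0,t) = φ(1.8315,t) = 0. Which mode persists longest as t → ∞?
Eigenvalues: λₙ = n²π²/1.8315² - 4.893.
First three modes:
  n=1: λ₁ = π²/1.8315² - 4.893 ≈ -1.951
  n=2: λ₂ = 4π²/1.8315² - 4.893 ≈ 6.876
  n=3: λ₃ = 9π²/1.8315² - 4.893 ≈ 21.588
Since π²/1.8315² ≈ 2.942 < 4.893, λ₁ < 0.
The n=1 mode grows fastest (−λₙ is largest for n=1) → dominates.
Asymptotic: φ ~ c₁ sin(πx/1.8315) e^{1.951t} (exponential growth at rate −λ₁ ≈ 1.951).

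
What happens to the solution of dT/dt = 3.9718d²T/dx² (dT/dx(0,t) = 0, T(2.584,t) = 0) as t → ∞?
T → 0. Heat escapes through the Dirichlet boundary.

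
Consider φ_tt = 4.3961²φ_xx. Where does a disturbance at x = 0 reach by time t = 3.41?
Domain of influence: [-14.990701, 14.990701]. Data at x = 0 spreads outward at speed 4.3961.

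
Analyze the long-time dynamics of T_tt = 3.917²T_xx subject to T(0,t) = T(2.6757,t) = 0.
Long-time behavior: T oscillates (no decay). Energy is conserved; the solution oscillates indefinitely as standing waves.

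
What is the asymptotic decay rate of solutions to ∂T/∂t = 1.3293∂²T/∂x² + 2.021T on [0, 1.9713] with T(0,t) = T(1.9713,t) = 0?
Eigenvalues: λₙ = 1.3293n²π²/1.9713² - 2.021.
First three modes:
  n=1: λ₁ = 1.3293π²/1.9713² - 2.021 ≈ 1.355
  n=2: λ₂ = 5.3172π²/1.9713² - 2.021 ≈ 11.483
  n=3: λ₃ = 11.9637π²/1.9713² - 2.021 ≈ 28.364
Since 1.3293π²/1.9713² ≈ 3.376 > 2.021, all λₙ > 0.
The n=1 mode decays slowest → dominates as t → ∞.
Asymptotic: T ~ c₁ sin(πx/1.9713) e^{-λ₁t} with decay rate λ₁ ≈ 1.355.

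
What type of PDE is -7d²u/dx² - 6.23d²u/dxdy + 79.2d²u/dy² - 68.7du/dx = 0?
With A = -7, B = -6.23, C = 79.2, the discriminant is 2256.4129. This is a hyperbolic PDE.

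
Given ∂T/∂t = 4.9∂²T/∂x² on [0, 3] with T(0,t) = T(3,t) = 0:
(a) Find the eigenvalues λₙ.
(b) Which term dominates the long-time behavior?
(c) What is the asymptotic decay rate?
Eigenvalues: λₙ = 4.9n²π²/3².
First three modes:
  n=1: λ₁ = 4.9π²/3² ≈ 5.373
  n=2: λ₂ = 19.6π²/3² ≈ 21.494 (4× faster decay)
  n=3: λ₃ = 44.1π²/3² ≈ 48.361 (9× faster decay)
As t → ∞, higher modes decay exponentially faster. The n=1 mode dominates: T ~ c₁ sin(πx/3) e^{-λ₁t}.
Decay rate: λ₁ = 4.9π²/3² ≈ 5.373.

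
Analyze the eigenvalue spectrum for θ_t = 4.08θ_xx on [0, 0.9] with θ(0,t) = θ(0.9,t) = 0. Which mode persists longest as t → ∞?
Eigenvalues: λₙ = 4.08n²π²/0.9².
First three modes:
  n=1: λ₁ = 4.08π²/0.9² ≈ 49.714
  n=2: λ₂ = 16.32π²/0.9² ≈ 198.854 (4× faster decay)
  n=3: λ₃ = 36.72π²/0.9² ≈ 447.422 (9× faster decay)
As t → ∞, higher modes decay exponentially faster. The n=1 mode dominates: θ ~ c₁ sin(πx/0.9) e^{-λ₁t}.
Decay rate: λ₁ = 4.08π²/0.9² ≈ 49.714.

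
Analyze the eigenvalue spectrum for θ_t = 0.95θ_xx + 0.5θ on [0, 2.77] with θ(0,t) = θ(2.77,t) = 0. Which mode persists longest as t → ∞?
Eigenvalues: λₙ = 0.95n²π²/2.77² - 0.5.
First three modes:
  n=1: λ₁ = 0.95π²/2.77² - 0.5 ≈ 0.722
  n=2: λ₂ = 3.8π²/2.77² - 0.5 ≈ 4.388
  n=3: λ₃ = 8.55π²/2.77² - 0.5 ≈ 10.498
Since 0.95π²/2.77² ≈ 1.222 > 0.5, all λₙ > 0.
The n=1 mode decays slowest → dominates as t → ∞.
Asymptotic: θ ~ c₁ sin(πx/2.77) e^{-λ₁t} with decay rate λ₁ ≈ 0.722.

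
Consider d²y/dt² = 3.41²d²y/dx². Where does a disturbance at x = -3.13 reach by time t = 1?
Domain of influence: [-6.54, 0.28]. Data at x = -3.13 spreads outward at speed 3.41.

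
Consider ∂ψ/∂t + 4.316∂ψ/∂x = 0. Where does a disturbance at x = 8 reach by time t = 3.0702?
At x = 21.2509832. The characteristic carries data from (8, 0) to (21.2509832, 3.0702).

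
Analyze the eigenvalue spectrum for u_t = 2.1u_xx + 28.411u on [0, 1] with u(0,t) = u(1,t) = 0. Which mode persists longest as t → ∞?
Eigenvalues: λₙ = 2.1n²π²/1² - 28.411.
First three modes:
  n=1: λ₁ = 2.1π² - 28.411 ≈ -7.685
  n=2: λ₂ = 8.4π² - 28.411 ≈ 54.494
  n=3: λ₃ = 18.9π² - 28.411 ≈ 158.125
Since 2.1π² ≈ 20.726 < 28.411, λ₁ < 0.
The n=1 mode grows fastest (−λₙ is largest for n=1) → dominates.
Asymptotic: u ~ c₁ sin(πx/1) e^{7.685t} (exponential growth at rate −λ₁ ≈ 7.685).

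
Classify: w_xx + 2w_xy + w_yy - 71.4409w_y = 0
Parabolic (discriminant = 0).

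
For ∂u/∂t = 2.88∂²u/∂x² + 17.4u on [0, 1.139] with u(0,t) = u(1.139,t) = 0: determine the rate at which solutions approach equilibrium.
Eigenvalues: λₙ = 2.88n²π²/1.139² - 17.4.
First three modes:
  n=1: λ₁ = 2.88π²/1.139² - 17.4 ≈ 4.51
  n=2: λ₂ = 11.52π²/1.139² - 17.4 ≈ 70.24
  n=3: λ₃ = 25.92π²/1.139² - 17.4 ≈ 179.791
Since 2.88π²/1.139² ≈ 21.91 > 17.4, all λₙ > 0.
The n=1 mode decays slowest → dominates as t → ∞.
Asymptotic: u ~ c₁ sin(πx/1.139) e^{-λ₁t} with decay rate λ₁ ≈ 4.51.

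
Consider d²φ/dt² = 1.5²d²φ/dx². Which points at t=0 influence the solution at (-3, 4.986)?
Domain of dependence: [-10.479, 4.479]. Signals travel at speed 1.5, so data within |x - -3| ≤ 1.5·4.986 = 7.479 can reach the point.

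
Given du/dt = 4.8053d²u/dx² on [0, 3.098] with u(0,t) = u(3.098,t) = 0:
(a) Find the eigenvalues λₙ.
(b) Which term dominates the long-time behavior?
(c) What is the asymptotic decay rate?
Eigenvalues: λₙ = 4.8053n²π²/3.098².
First three modes:
  n=1: λ₁ = 4.8053π²/3.098² ≈ 4.941
  n=2: λ₂ = 19.2212π²/3.098² ≈ 19.766 (4× faster decay)
  n=3: λ₃ = 43.2477π²/3.098² ≈ 44.473 (9× faster decay)
As t → ∞, higher modes decay exponentially faster. The n=1 mode dominates: u ~ c₁ sin(πx/3.098) e^{-λ₁t}.
Decay rate: λ₁ = 4.8053π²/3.098² ≈ 4.941.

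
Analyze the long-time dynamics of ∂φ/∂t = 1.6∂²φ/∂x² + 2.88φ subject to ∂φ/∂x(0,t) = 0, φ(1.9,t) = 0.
Long-time behavior: φ grows unboundedly. Reaction dominates diffusion (r=2.88 > κπ²/(4L²)≈1.09); solution grows exponentially.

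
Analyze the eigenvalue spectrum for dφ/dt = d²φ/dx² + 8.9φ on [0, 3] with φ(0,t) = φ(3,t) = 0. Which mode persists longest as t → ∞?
Eigenvalues: λₙ = n²π²/3² - 8.9.
First three modes:
  n=1: λ₁ = π²/3² - 8.9 ≈ -7.803
  n=2: λ₂ = 4π²/3² - 8.9 ≈ -4.514
  n=3: λ₃ = 9π²/3² - 8.9 ≈ 0.97
Since π²/3² ≈ 1.097 < 8.9, λ₁ < 0.
The n=1 mode grows fastest (−λₙ is largest for n=1) → dominates.
Asymptotic: φ ~ c₁ sin(πx/3) e^{7.803t} (exponential growth at rate −λ₁ ≈ 7.803).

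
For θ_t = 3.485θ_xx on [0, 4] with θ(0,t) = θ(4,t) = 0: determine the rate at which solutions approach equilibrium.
Eigenvalues: λₙ = 3.485n²π²/4².
First three modes:
  n=1: λ₁ = 3.485π²/4² ≈ 2.15
  n=2: λ₂ = 13.94π²/4² ≈ 8.599 (4× faster decay)
  n=3: λ₃ = 31.365π²/4² ≈ 19.348 (9× faster decay)
As t → ∞, higher modes decay exponentially faster. The n=1 mode dominates: θ ~ c₁ sin(πx/4) e^{-λ₁t}.
Decay rate: λ₁ = 3.485π²/4² ≈ 2.15.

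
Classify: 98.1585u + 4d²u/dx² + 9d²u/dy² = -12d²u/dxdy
Rewriting in standard form: 4d²u/dx² + 12d²u/dxdy + 9d²u/dy² + 98.1585u = 0. Parabolic (discriminant = 0).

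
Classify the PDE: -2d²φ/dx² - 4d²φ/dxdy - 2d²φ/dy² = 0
A = -2, B = -4, C = -2. Discriminant B² - 4AC = 0. Since 0 = 0, parabolic.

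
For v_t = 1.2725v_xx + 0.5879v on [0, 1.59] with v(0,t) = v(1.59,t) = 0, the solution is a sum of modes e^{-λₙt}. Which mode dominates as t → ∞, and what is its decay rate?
Eigenvalues: λₙ = 1.2725n²π²/1.59² - 0.5879.
First three modes:
  n=1: λ₁ = 1.2725π²/1.59² - 0.5879 ≈ 4.38
  n=2: λ₂ = 5.09π²/1.59² - 0.5879 ≈ 19.283
  n=3: λ₃ = 11.4525π²/1.59² - 0.5879 ≈ 44.122
Since 1.2725π²/1.59² ≈ 4.968 > 0.5879, all λₙ > 0.
The n=1 mode decays slowest → dominates as t → ∞.
Asymptotic: v ~ c₁ sin(πx/1.59) e^{-λ₁t} with decay rate λ₁ ≈ 4.38.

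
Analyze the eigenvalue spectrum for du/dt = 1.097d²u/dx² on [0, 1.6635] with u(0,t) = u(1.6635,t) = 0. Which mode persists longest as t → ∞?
Eigenvalues: λₙ = 1.097n²π²/1.6635².
First three modes:
  n=1: λ₁ = 1.097π²/1.6635² ≈ 3.913
  n=2: λ₂ = 4.388π²/1.6635² ≈ 15.65 (4× faster decay)
  n=3: λ₃ = 9.873π²/1.6635² ≈ 35.213 (9× faster decay)
As t → ∞, higher modes decay exponentially faster. The n=1 mode dominates: u ~ c₁ sin(πx/1.6635) e^{-λ₁t}.
Decay rate: λ₁ = 1.097π²/1.6635² ≈ 3.913.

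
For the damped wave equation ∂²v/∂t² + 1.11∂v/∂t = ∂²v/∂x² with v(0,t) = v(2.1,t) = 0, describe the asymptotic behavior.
v → 0. Damping (γ=1.11) dissipates energy; oscillations decay exponentially.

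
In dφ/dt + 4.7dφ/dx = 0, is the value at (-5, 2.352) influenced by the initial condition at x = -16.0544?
Yes. The characteristic through (-5, 2.352) passes through x = -16.0544.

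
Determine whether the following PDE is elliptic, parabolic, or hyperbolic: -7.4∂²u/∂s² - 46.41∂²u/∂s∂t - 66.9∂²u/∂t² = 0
Coefficients: A = -7.4, B = -46.41, C = -66.9. B² - 4AC = 173.6481, which is positive, so the equation is hyperbolic.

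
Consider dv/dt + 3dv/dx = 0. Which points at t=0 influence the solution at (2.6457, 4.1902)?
A single point: x = -9.9249. The characteristic through (2.6457, 4.1902) is x - 3t = const, so x = 2.6457 - 3·4.1902 = -9.9249.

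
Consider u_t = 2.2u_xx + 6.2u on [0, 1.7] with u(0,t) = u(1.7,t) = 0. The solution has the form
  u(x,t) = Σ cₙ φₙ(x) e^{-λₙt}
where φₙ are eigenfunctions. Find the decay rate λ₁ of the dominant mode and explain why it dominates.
Eigenvalues: λₙ = 2.2n²π²/1.7² - 6.2.
First three modes:
  n=1: λ₁ = 2.2π²/1.7² - 6.2 ≈ 1.313
  n=2: λ₂ = 8.8π²/1.7² - 6.2 ≈ 23.853
  n=3: λ₃ = 19.8π²/1.7² - 6.2 ≈ 61.419
Since 2.2π²/1.7² ≈ 7.513 > 6.2, all λₙ > 0.
The n=1 mode decays slowest → dominates as t → ∞.
Asymptotic: u ~ c₁ sin(πx/1.7) e^{-λ₁t} with decay rate λ₁ ≈ 1.313.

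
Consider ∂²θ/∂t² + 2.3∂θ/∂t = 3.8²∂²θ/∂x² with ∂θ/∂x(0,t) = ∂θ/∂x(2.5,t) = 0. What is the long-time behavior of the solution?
As t → ∞, θ → constant (steady state). Damping (γ=2.3) dissipates the nonconstant modes; with Neumann BCs the spatial average obeys M''+γM'=0 and tends to a finite limit.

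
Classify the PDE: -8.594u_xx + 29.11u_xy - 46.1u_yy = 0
A = -8.594, B = 29.11, C = -46.1. Discriminant B² - 4AC = -737.3415. Since -737.3415 < 0, elliptic.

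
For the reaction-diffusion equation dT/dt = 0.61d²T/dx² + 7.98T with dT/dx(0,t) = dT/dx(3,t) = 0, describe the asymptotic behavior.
T grows unboundedly. With Neumann BCs the constant mode has diffusion eigenvalue 0, so any r > 0 makes it grow like e^(7.98t); solution grows exponentially.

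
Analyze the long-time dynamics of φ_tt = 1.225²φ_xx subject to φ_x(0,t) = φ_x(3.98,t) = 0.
Long-time behavior: φ oscillates about a mean that drifts linearly in t (generically unbounded; no decay). There is no damping, so the nonconstant modes persist as standing waves (energy conserved, no decay). But with Neumann conditions at both ends the constant mode has eigenvalue 0: the spatial mean M(t) of φ satisfies M'' = 0, so M(t) = M(0) + M'(0)·t. Unless the initial velocity has zero mean (∫φ_t(x,0)dx = 0), the solution grows linearly in t (unbounded, though not exponentially); if it does have zero mean, the solution stays bounded and simply oscillates.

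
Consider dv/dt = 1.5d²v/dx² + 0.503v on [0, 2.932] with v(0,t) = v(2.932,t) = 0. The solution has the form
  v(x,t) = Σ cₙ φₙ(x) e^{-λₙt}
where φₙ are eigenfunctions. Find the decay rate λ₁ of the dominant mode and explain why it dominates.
Eigenvalues: λₙ = 1.5n²π²/2.932² - 0.503.
First three modes:
  n=1: λ₁ = 1.5π²/2.932² - 0.503 ≈ 1.219
  n=2: λ₂ = 6π²/2.932² - 0.503 ≈ 6.385
  n=3: λ₃ = 13.5π²/2.932² - 0.503 ≈ 14.996
Since 1.5π²/2.932² ≈ 1.722 > 0.503, all λₙ > 0.
The n=1 mode decays slowest → dominates as t → ∞.
Asymptotic: v ~ c₁ sin(πx/2.932) e^{-λ₁t} with decay rate λ₁ ≈ 1.219.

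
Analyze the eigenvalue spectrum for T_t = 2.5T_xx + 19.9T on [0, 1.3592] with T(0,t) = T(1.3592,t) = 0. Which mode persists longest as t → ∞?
Eigenvalues: λₙ = 2.5n²π²/1.3592² - 19.9.
First three modes:
  n=1: λ₁ = 2.5π²/1.3592² - 19.9 ≈ -6.544
  n=2: λ₂ = 10π²/1.3592² - 19.9 ≈ 33.524
  n=3: λ₃ = 22.5π²/1.3592² - 19.9 ≈ 100.303
Since 2.5π²/1.3592² ≈ 13.356 < 19.9, λ₁ < 0.
The n=1 mode grows fastest (−λₙ is largest for n=1) → dominates.
Asymptotic: T ~ c₁ sin(πx/1.3592) e^{6.544t} (exponential growth at rate −λ₁ ≈ 6.544).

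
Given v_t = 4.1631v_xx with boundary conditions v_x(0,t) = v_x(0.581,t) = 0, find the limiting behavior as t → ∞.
v → constant (steady state). Heat is conserved (no flux at boundaries); solution approaches the spatial average.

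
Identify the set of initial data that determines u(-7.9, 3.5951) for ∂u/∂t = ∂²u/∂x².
The entire real line. The heat equation has infinite propagation speed: any initial disturbance instantly affects all points (though exponentially small far away).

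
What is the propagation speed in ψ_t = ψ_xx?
Infinite. The heat equation is parabolic, not hyperbolic, so disturbances propagate instantly.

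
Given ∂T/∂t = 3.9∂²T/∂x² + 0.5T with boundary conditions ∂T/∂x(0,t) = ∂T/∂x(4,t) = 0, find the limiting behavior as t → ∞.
T grows unboundedly. With Neumann BCs the constant mode has diffusion eigenvalue 0, so any r > 0 makes it grow like e^(0.5t); solution grows exponentially.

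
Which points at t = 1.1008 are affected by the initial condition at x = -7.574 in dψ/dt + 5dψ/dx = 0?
At x = -2.07. The characteristic carries data from (-7.574, 0) to (-2.07, 1.1008).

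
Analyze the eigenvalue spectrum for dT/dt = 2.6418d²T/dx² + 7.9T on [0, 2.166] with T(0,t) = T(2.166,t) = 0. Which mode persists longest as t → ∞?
Eigenvalues: λₙ = 2.6418n²π²/2.166² - 7.9.
First three modes:
  n=1: λ₁ = 2.6418π²/2.166² - 7.9 ≈ -2.342
  n=2: λ₂ = 10.5672π²/2.166² - 7.9 ≈ 14.33
  n=3: λ₃ = 23.7762π²/2.166² - 7.9 ≈ 42.118
Since 2.6418π²/2.166² ≈ 5.558 < 7.9, λ₁ < 0.
The n=1 mode grows fastest (−λₙ is largest for n=1) → dominates.
Asymptotic: T ~ c₁ sin(πx/2.166) e^{2.342t} (exponential growth at rate −λ₁ ≈ 2.342).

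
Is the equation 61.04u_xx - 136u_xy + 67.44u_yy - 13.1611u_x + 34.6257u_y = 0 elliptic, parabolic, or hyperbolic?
Computing B² - 4AC with A = 61.04, B = -136, C = 67.44: discriminant = 2029.8496 (positive). Answer: hyperbolic.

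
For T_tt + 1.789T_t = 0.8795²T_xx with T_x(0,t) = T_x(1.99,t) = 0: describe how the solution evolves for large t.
T → constant (steady state). Damping (γ=1.789) dissipates the nonconstant modes; with Neumann BCs the spatial average obeys M''+γM'=0 and tends to a finite limit.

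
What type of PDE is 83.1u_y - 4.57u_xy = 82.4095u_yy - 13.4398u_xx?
Rewriting in standard form: 13.4398u_xx - 4.57u_xy - 82.4095u_yy + 83.1u_y = 0. With A = 13.4398, B = -4.57, C = -82.4095, the discriminant is 4451.1536924. This is a hyperbolic PDE.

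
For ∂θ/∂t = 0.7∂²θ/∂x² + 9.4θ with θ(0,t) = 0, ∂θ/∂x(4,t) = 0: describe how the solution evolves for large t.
θ grows unboundedly. Reaction dominates diffusion (r=9.4 > κπ²/(4L²)≈0.11); solution grows exponentially.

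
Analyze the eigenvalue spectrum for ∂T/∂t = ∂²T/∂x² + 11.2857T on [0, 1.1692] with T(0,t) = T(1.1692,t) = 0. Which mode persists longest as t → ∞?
Eigenvalues: λₙ = n²π²/1.1692² - 11.2857.
First three modes:
  n=1: λ₁ = π²/1.1692² - 11.2857 ≈ -4.066
  n=2: λ₂ = 4π²/1.1692² - 11.2857 ≈ 17.593
  n=3: λ₃ = 9π²/1.1692² - 11.2857 ≈ 53.692
Since π²/1.1692² ≈ 7.22 < 11.2857, λ₁ < 0.
The n=1 mode grows fastest (−λₙ is largest for n=1) → dominates.
Asymptotic: T ~ c₁ sin(πx/1.1692) e^{4.066t} (exponential growth at rate −λ₁ ≈ 4.066).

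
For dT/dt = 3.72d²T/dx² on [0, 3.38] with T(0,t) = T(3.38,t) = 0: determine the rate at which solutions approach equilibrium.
Eigenvalues: λₙ = 3.72n²π²/3.38².
First three modes:
  n=1: λ₁ = 3.72π²/3.38² ≈ 3.214
  n=2: λ₂ = 14.88π²/3.38² ≈ 12.855 (4× faster decay)
  n=3: λ₃ = 33.48π²/3.38² ≈ 28.924 (9× faster decay)
As t → ∞, higher modes decay exponentially faster. The n=1 mode dominates: T ~ c₁ sin(πx/3.38) e^{-λ₁t}.
Decay rate: λ₁ = 3.72π²/3.38² ≈ 3.214.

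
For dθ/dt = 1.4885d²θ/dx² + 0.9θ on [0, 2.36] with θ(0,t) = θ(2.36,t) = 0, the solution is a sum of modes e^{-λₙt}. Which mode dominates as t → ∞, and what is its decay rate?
Eigenvalues: λₙ = 1.4885n²π²/2.36² - 0.9.
First three modes:
  n=1: λ₁ = 1.4885π²/2.36² - 0.9 ≈ 1.738
  n=2: λ₂ = 5.954π²/2.36² - 0.9 ≈ 9.651
  n=3: λ₃ = 13.3965π²/2.36² - 0.9 ≈ 22.839
Since 1.4885π²/2.36² ≈ 2.638 > 0.9, all λₙ > 0.
The n=1 mode decays slowest → dominates as t → ∞.
Asymptotic: θ ~ c₁ sin(πx/2.36) e^{-λ₁t} with decay rate λ₁ ≈ 1.738.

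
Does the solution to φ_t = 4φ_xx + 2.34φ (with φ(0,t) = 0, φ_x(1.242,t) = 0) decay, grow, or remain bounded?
φ → 0. Diffusion dominates reaction (r=2.34 < κπ²/(4L²)≈6.4); solution decays.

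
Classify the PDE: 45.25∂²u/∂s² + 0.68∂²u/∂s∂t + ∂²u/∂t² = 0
A = 45.25, B = 0.68, C = 1. Discriminant B² - 4AC = -180.5376. Since -180.5376 < 0, elliptic.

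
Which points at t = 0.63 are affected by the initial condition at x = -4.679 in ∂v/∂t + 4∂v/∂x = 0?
At x = -2.159. The characteristic carries data from (-4.679, 0) to (-2.159, 0.63).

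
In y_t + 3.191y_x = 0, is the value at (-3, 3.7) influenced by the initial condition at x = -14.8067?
Yes. The characteristic through (-3, 3.7) passes through x = -14.8067.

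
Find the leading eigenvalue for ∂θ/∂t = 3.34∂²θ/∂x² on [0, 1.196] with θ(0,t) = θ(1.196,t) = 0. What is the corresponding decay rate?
Eigenvalues: λₙ = 3.34n²π²/1.196².
First three modes:
  n=1: λ₁ = 3.34π²/1.196² ≈ 23.045
  n=2: λ₂ = 13.36π²/1.196² ≈ 92.182 (4× faster decay)
  n=3: λ₃ = 30.06π²/1.196² ≈ 207.408 (9× faster decay)
As t → ∞, higher modes decay exponentially faster. The n=1 mode dominates: θ ~ c₁ sin(πx/1.196) e^{-λ₁t}.
Decay rate: λ₁ = 3.34π²/1.196² ≈ 23.045.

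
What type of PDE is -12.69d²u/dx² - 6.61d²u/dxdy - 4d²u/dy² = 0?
With A = -12.69, B = -6.61, C = -4, the discriminant is -159.3479. This is an elliptic PDE.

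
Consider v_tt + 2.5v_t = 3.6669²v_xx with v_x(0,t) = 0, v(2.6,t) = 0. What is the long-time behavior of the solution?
As t → ∞, v → 0. Damping (γ=2.5) dissipates energy; oscillations decay exponentially.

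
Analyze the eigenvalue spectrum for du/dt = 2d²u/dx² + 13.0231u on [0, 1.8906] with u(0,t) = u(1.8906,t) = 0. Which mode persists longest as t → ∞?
Eigenvalues: λₙ = 2n²π²/1.8906² - 13.0231.
First three modes:
  n=1: λ₁ = 2π²/1.8906² - 13.0231 ≈ -7.501
  n=2: λ₂ = 8π²/1.8906² - 13.0231 ≈ 9.067
  n=3: λ₃ = 18π²/1.8906² - 13.0231 ≈ 36.679
Since 2π²/1.8906² ≈ 5.522 < 13.0231, λ₁ < 0.
The n=1 mode grows fastest (−λₙ is largest for n=1) → dominates.
Asymptotic: u ~ c₁ sin(πx/1.8906) e^{7.501t} (exponential growth at rate −λ₁ ≈ 7.501).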